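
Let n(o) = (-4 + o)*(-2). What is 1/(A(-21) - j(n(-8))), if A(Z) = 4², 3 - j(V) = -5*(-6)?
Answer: 1/43 ≈ 0.023256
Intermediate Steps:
n(o) = 8 - 2*o
j(V) = -27 (j(V) = 3 - (-5)*(-6) = 3 - 1*30 = 3 - 30 = -27)
A(Z) = 16
1/(A(-21) - j(n(-8))) = 1/(16 - 1*(-27)) = 1/(16 + 27) = 1/43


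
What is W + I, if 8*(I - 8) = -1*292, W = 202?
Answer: 347/2 ≈ 173.50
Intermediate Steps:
I = -57/2 (I = 8 + (-1*292)/8 = 8 + (1/8)*(-292) = 8 - 73/2 = -57/2 ≈ -28.500)
W + I = 202 - 57/2 = 347/2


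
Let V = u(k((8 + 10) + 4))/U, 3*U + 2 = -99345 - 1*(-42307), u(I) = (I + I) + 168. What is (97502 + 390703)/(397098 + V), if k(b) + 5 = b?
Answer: 4641202200/3775078219 ≈ 1.2294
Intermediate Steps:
k(b) = -5 + b
u(I) = 168 + 2*I (u(I) = 2*I + 168 = 168 + 2*I)
U = -57040/3 (U = -⅔ + (-99345 - 1*(-42307))/3 = -⅔ + (-99345 + 42307)/3 = -⅔ + (⅓)*(-57038) = -⅔ - 57038/3 = -57040/3 ≈ -19013.)
V = -303/28520 (V = (168 + 2*(-5 + ((8 + 10) + 4)))/(-57040/3) = (168 + 2*(-5 + (18 + 4)))*(-3/57040) = (168 + 2*(-5 + 22))*(-3/57040) = (168 + 2*17)*(-3/57040) = (168 + 34)*(-3/57040) = 202*(-3/57040) = -303/28520 ≈ -0.010624)
(97502 + 390703)/(397098 + V) = (97502 + 390703)/(397098 - 303/28520) = 488205/(11325234657/28520) = 488205*(28520/11325234657) = 4641202200/3775078219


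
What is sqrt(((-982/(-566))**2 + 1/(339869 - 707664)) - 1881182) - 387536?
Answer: -387536 + 2*I*sqrt(5095122630734371972670)/104085985 ≈ -3.8754e+5 + 1371.6*I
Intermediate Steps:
sqrt(((-982/(-566))**2 + 1/(339869 - 707664)) - 1881182) - 387536 = sqrt(((-982*(-1/566))**2 + 1/(-367795)) - 1881182) - 387536 = sqrt(((491/283)**2 - 1/367795) - 1881182) - 387536 = sqrt((241081/80089 - 1/367795) - 1881182) - 387536 = sqrt(88668306306/29456333755 - 1881182) - 387536 = sqrt(-55412636177592104/29456333755) - 387536 = 2*I*sqrt(5095122630734371972670)/104085985 - 387536 = -387536 + 2*I*sqrt(5095122630734371972670)/104085985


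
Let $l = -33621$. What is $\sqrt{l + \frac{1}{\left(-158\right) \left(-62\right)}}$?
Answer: $\frac{i \sqrt{806581370435}}{4898} \approx 183.36 i$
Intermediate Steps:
$\sqrt{l + \frac{1}{\left(-158\right) \left(-62\right)}} = \sqrt{-33621 + \frac{1}{\left(-158\right) \left(-62\right)}} = \sqrt{-33621 + \frac{1}{9796}} = \sqrt{- \frac{329351315}{9796}} = \frac{i \sqrt{806581370435}}{4898}$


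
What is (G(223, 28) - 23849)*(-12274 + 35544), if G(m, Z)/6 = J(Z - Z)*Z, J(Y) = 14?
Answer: -500235190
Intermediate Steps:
G(m, Z) = 84*Z (G(m, Z) = 6*(14*Z) = 84*Z)
(G(223, 28) - 23849)*(-12274 + 35544) = (84*28 - 23849)*(-12274 + 35544) = (2352 - 23849)*23270 = -21497*23270 = -500235190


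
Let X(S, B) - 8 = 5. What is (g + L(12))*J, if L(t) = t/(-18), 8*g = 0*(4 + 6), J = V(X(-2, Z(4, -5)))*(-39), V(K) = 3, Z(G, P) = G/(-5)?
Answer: 78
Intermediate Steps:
Z(G, P) = -G/5 (Z(G, P) = G*(-⅕) = -G/5)
X(S, B) = 13 (X(S, B) = 8 + 5 = 13)
J = -117 (J = 3*(-39) = -117)
g = 0 (g = (0*(4 + 6))/8 = (0*10)/8 = (⅛)*0 = 0)
L(t) = -t/18 (L(t) = t*(-1/18) = -t/18)
(g + L(12))*J = (0 - 1/18*12)*(-117) = (0 - ⅔)*(-117) = -⅔*(-117) = 78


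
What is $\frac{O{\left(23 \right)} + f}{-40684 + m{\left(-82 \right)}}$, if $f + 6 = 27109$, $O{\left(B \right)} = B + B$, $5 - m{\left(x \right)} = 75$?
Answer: $- \frac{27149}{40754} \approx -0.66617$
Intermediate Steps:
$m{\left(x \right)} = -70$ ($m{\left(x \right)} = 5 - 75 = -70$)
$O{\left(B \right)} = 2 B$
$f = 27103$ ($f = -6 + 27109 = 27103$)
$\frac{O{\left(23 \right)} + f}{-40684 + m{\left(-82 \right)}} = \frac{2 \cdot 23 + 27103}{-40684 - 70} = \frac{46 + 27103}{-40754} = 27149 \left(- \frac{1}{40754}\right) = - \frac{27149}{40754}$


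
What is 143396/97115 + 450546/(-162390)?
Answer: -136457989/105136699 ≈ -1.2979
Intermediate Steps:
143396/97115 + 450546/(-162390) = 143396*(1/97115) + 450546*(-1/162390) = 143396/97115 - 75091/27065 = -136457989/105136699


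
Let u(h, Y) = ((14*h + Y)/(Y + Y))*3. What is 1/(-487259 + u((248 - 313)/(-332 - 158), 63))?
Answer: -147/71626846 ≈ -2.0523e-6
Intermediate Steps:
u(h, Y) = 3*(Y + 14*h)/(2*Y) (u(h, Y) = ((Y + 14*h)/((2*Y)))*3 = ((Y + 14*h)*(1/(2*Y)))*3 = ((Y + 14*h)/(2*Y))*3 = 3*(Y + 14*h)/(2*Y))
1/(-487259 + u((248 - 313)/(-332 - 158), 63)) = 1/(-487259 + (3/2 + 21*((248 - 313)/(-332 - 158))/63)) = 1/(-487259 + (3/2 + 21*(-65/(-490))*(1/63))) = 1/(-487259 + (3/2 + 21*(-65*(-1/490))*(1/63))) = 1/(-487259 + (3/2 + 21*(13/98)*(1/63))) = 1/(-487259 + (3/2 + 13/294)) = 1/(-487259 + 227/147) = 1/(-71626846/147) = -147/71626846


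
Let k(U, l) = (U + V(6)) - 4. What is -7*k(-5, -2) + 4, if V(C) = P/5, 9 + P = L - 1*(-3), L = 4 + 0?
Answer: 349/5 ≈ 69.800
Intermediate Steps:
L = 4
P = -2 (P = -9 + (4 - 1*(-3)) = -9 + (4 + 3) = -9 + 7 = -2)
V(C) = -⅖ (V(C) = -2/5 = -2*⅕ = -⅖)
k(U, l) = -22/5 + U (k(U, l) = (U - ⅖) - 4 = (-⅖ + U) - 4 = -22/5 + U)
-7*k(-5, -2) + 4 = -7*(-22/5 - 5) + 4 = -7*(-47/5) + 4 = 329/5 + 4 = 349/5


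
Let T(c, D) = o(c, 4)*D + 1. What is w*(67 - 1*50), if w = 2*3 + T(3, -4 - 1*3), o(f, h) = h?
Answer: -357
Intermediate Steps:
T(c, D) = 1 + 4*D (T(c, D) = 4*D + 1 = 1 + 4*D)
w = -21 (w = 2*3 + (1 + 4*(-4 - 1*3)) = 6 + (1 + 4*(-4 - 3)) = 6 + (1 + 4*(-7)) = 6 + (1 - 28) = 6 - 27 = -21)
w*(67 - 1*50) = -21*(67 - 1*50) = -21*(67 - 50) = -21*17 = -357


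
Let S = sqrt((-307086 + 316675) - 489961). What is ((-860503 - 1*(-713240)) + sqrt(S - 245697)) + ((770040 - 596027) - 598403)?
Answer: -571653 + sqrt(-245697 + 2*I*sqrt(120093)) ≈ -5.7165e+5 + 495.68*I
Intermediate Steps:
S = 2*I*sqrt(120093) (S = sqrt(9589 - 489961) = sqrt(-480372) = 2*I*sqrt(120093) ≈ 693.09*I)
((-860503 - 1*(-713240)) + sqrt(S - 245697)) + ((770040 - 596027) - 598403) = ((-860503 - 1*(-713240)) + sqrt(2*I*sqrt(120093) - 245697)) + ((770040 - 596027) - 598403) = ((-860503 + 713240) + sqrt(-245697 + 2*I*sqrt(120093))) + (174013 - 598403) = (-147263 + sqrt(-245697 + 2*I*sqrt(120093))) - 424390 = -571653 + sqrt(-245697 + 2*I*sqrt(120093))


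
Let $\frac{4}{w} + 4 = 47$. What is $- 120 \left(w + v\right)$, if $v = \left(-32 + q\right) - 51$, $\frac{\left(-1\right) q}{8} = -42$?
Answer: $- \frac{1305960}{43} \approx -30371.0$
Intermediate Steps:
$w = \frac{4}{43}$ ($w = \frac{4}{-4 + 47} = \frac{4}{43} \approx 0.093023$)
$q = 336$ ($q = \left(-8\right) \left(-42\right) = 336$)
$v = 253$ ($v = \left(-32 + 336\right) - 51 = 304 - 51 = 253$)
$- 120 \left(w + v\right) = - 120 \left(\frac{4}{43} + 253\right) = \left(-120\right) \frac{10883}{43} = - \frac{1305960}{43}$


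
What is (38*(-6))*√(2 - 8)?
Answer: -228*I*√6 ≈ -558.48*I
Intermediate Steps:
(38*(-6))*√(2 - 8) = -228*I*√6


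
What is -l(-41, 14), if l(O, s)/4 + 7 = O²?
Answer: -6696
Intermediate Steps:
l(O, s) = -28 + 4*O²
-l(-41, 14) = -(-28 + 4*(-41)²) = -(-28 + 4*1681) = -(-28 + 6724) = -1*6696 = -6696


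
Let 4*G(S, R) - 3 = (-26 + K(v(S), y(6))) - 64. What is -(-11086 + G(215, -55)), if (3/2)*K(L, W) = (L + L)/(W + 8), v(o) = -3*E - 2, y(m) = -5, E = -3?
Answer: 399851/36 ≈ 11107.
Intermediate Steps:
v(o) = 7 (v(o) = -3*(-3) - 2 = 9 - 2 = 7)
K(L, W) = 4*L/(3*(8 + W)) (K(L, W) = 2*((L + L)/(W + 8))/3 = 2*((2*L)/(8 + W))/3 = 2*(2*L/(8 + W))/3 = 4*L/(3*(8 + W)))
G(S, R) = -755/36 (G(S, R) = ¾ + ((-26 + (4/3)*7/(8 - 5)) - 64)/4 = ¾ + ((-26 + (4/3)*7/3) - 64)/4 = ¾ + ((-26 + (4/3)*7*(⅓)) - 64)/4 = ¾ + ((-26 + 28/9) - 64)/4 = ¾ + (-206/9 - 64)/4 = ¾ + (¼)*(-782/9) = ¾ - 391/18 = -755/36)
-(-11086 + G(215, -55)) = -(-11086 - 755/36) = -1*(-399851/36) = 399851/36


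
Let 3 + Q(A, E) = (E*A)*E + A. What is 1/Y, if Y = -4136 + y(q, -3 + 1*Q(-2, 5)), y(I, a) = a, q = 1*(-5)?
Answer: -1/4194 ≈ -0.00023844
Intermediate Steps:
Q(A, E) = -3 + A + A*E**2 (Q(A, E) = -3 + ((E*A)*E + A) = -3 + ((A*E)*E + A) = -3 + (A*E**2 + A) = -3 + (A + A*E**2) = -3 + A + A*E**2)
q = -5
Y = -4194 (Y = -4136 + (-3 + 1*(-3 - 2 - 2*5**2)) = -4136 + (-3 + 1*(-3 - 2 - 2*25)) = -4136 + (-3 + 1*(-3 - 2 - 50)) = -4136 + (-3 + 1*(-55)) = -4136 + (-3 - 55) = -4136 - 58 = -4194)
1/Y = 1/(-4194) = -1/4194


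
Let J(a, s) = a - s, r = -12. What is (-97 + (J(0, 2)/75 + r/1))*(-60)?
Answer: 32708/5 ≈ 6541.6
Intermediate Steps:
(-97 + (J(0, 2)/75 + r/1))*(-60) = (-97 + ((0 - 1*2)/75 - 12/1))*(-60) = (-97 + ((0 - 2)*(1/75) - 12*1))*(-60) = (-97 + (-2*1/75 - 12))*(-60) = (-97 + (-2/75 - 12))*(-60) = (-97 - 902/75)*(-60) = -8177/75*(-60) = 32708/5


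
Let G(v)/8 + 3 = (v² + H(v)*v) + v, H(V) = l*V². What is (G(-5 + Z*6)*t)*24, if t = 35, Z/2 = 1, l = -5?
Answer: -11168640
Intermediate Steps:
Z = 2 (Z = 2*1 = 2)
H(V) = -5*V²
G(v) = -24 - 40*v³ + 8*v + 8*v² (G(v) = -24 + 8*((v² + (-5*v²)*v) + v) = -24 + 8*((v² - 5*v³) + v) = -24 + 8*(v + v² - 5*v³) = -24 + (-40*v³ + 8*v + 8*v²) = -24 - 40*v³ + 8*v + 8*v²)
(G(-5 + Z*6)*t)*24 = ((-24 - 40*(-5 + 2*6)³ + 8*(-5 + 2*6) + 8*(-5 + 2*6)²)*35)*24 = ((-24 - 40*(-5 + 12)³ + 8*(-5 + 12) + 8*(-5 + 12)²)*35)*24 = ((-24 - 40*7³ + 8*7 + 8*7²)*35)*24 = ((-24 - 40*343 + 56 + 8*49)*35)*24 = ((-24 - 13720 + 56 + 392)*35)*24 = -13296*35*24 = -465360*24 = -11168640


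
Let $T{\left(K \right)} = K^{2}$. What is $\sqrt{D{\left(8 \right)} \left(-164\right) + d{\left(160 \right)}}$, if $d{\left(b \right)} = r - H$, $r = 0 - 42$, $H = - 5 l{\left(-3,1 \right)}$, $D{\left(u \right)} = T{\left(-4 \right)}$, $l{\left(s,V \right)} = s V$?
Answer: $i \sqrt{2681} \approx 51.778 i$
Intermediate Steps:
$l{\left(s,V \right)} = V s$
$D{\left(u \right)} = 16$ ($D{\left(u \right)} = \left(-4\right)^{2} = 16$)
$H = 15$ ($H = - 5 \cdot 1 \left(-3\right) = \left(-5\right) \left(-3\right) = 15$)
$r = -42$ ($r = 0 - 42 = -42$)
$d{\left(b \right)} = -57$ ($d{\left(b \right)} = -42 - 15 = -57$)
$\sqrt{D{\left(8 \right)} \left(-164\right) + d{\left(160 \right)}} = \sqrt{16 \left(-164\right) - 57} = \sqrt{-2624 - 57} = \sqrt{-2681} = i \sqrt{2681}$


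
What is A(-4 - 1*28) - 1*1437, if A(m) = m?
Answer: -1469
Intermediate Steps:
A(-4 - 1*28) - 1*1437 = (-4 - 1*28) - 1*1437 = (-4 - 28) - 1437 = -32 - 1437 = -1469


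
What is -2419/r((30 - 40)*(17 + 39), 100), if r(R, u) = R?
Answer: 2419/560 ≈ 4.3196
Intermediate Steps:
-2419/r((30 - 40)*(17 + 39), 100) = -2419*1/((17 + 39)*(30 - 40)) = -2419/((-10*56)) = -2419/(-560) = -2419*(-1/560) = 2419/560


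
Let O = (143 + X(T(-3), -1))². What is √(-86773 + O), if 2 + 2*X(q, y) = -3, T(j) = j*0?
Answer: I*√268131/2 ≈ 258.91*I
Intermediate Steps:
T(j) = 0
X(q, y) = -5/2 (X(q, y) = -1 + (½)*(-3) = -1 - 3/2 = -5/2)
O = 78961/4 (O = (143 - 5/2)² = (281/2)² = 78961/4 ≈ 19740.)
√(-86773 + O) = √(-86773 + 78961/4) = √(-268131/4) = I*√268131/2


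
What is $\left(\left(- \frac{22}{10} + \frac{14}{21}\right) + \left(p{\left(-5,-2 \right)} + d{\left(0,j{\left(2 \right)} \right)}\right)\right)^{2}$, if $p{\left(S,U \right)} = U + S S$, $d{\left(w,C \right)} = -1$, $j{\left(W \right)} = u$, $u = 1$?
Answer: $\frac{94249}{225} \approx 418.88$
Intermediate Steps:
$j{\left(W \right)} = 1$
$p{\left(S,U \right)} = U + S^{2}$
$\left(\left(- \frac{22}{10} + \frac{14}{21}\right) + \left(p{\left(-5,-2 \right)} + d{\left(0,j{\left(2 \right)} \right)}\right)\right)^{2} = \left(\left(- \frac{22}{10} + \frac{14}{21}\right) - \left(3 - 25\right)\right)^{2} = \left(\left(\left(-22\right) \frac{1}{10} + 14 \cdot \frac{1}{21}\right) + \left(\left(-2 + 25\right) - 1\right)\right)^{2} = \left(\left(- \frac{11}{5} + \frac{2}{3}\right) + \left(23 - 1\right)\right)^{2} = \left(- \frac{23}{15} + 22\right)^{2} = \left(\frac{307}{15}\right)^{2} = \frac{94249}{225}$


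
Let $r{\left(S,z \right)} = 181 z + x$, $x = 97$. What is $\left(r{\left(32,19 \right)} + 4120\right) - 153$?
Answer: $7503$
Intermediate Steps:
$r{\left(S,z \right)} = 97 + 181 z$ ($r{\left(S,z \right)} = 181 z + 97 = 97 + 181 z$)
$\left(r{\left(32,19 \right)} + 4120\right) - 153 = \left(\left(97 + 181 \cdot 19\right) + 4120\right) - 153 = \left(\left(97 + 3439\right) + 4120\right) - 153 = \left(3536 + 4120\right) - 153 = 7656 - 153 = 7503$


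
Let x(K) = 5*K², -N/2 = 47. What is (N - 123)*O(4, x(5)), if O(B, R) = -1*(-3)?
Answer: -651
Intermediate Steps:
N = -94 (N = -2*47 = -94)
O(B, R) = 3
(N - 123)*O(4, x(5)) = (-94 - 123)*3 = -217*3 = -651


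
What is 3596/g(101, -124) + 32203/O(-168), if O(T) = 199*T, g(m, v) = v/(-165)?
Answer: 159939917/33432 ≈ 4784.0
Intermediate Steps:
g(m, v) = -v/165 (g(m, v) = v*(-1/165) = -v/165)
3596/g(101, -124) + 32203/O(-168) = 3596/((-1/165*(-124))) + 32203/((199*(-168))) = 3596/(124/165) + 32203/(-33432) = 3596*(165/124) + 32203*(-1/33432) = 4785 - 32203/33432 = 159939917/33432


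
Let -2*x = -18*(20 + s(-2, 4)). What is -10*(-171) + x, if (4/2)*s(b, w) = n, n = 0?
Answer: 1890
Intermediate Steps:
s(b, w) = 0 (s(b, w) = (1/2)*0 = 0)
x = 180 (x = -(-9)*(20 + 0) = -(-9)*20 = -1/2*(-360) = 180)
-10*(-171) + x = -10*(-171) + 180 = 1710 + 180 = 1890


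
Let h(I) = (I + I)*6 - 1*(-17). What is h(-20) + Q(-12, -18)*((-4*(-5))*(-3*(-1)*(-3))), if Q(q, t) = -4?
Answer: 497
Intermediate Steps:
h(I) = 17 + 12*I (h(I) = (2*I)*6 + 17 = 12*I + 17 = 17 + 12*I)
h(-20) + Q(-12, -18)*((-4*(-5))*(-3*(-1)*(-3))) = (17 + 12*(-20)) - 4*(-4*(-5))*-3*(-1)*(-3) = (17 - 240) - 80*3*(-3) = -223 - 80*(-9) = -223 - 4*(-180) = -223 + 720 = 497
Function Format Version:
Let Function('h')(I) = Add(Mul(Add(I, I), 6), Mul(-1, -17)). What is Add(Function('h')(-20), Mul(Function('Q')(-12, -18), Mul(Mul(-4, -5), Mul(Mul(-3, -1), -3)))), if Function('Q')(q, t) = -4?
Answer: 497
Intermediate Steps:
Function('h')(I) = Add(17, Mul(12, I)) (Function('h')(I) = Add(Mul(Mul(2, I), 6), 17) = Add(Mul(12, I), 17) = Add(17, Mul(12, I)))
Add(Function('h')(-20), Mul(Function('Q')(-12, -18), Mul(Mul(-4, -5), Mul(Mul(-3, -1), -3)))) = Add(Add(17, Mul(12, -20)), Mul(-4, Mul(Mul(-4, -5), Mul(Mul(-3, -1), -3)))) = Add(Add(17, -240), Mul(-4, Mul(20, Mul(3, -3)))) = Add(-223, Mul(-4, Mul(20, -9))) = Add(-223, Mul(-4, -180)) = Add(-223, 720) = 497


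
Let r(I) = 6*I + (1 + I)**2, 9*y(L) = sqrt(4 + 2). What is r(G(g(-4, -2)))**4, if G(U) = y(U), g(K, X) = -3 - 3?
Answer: 30090193/531441 + 3987616*sqrt(6)/177147 ≈ 111.76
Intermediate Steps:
g(K, X) = -6
y(L) = sqrt(6)/9 (y(L) = sqrt(4 + 2)/9 = sqrt(6)/9)
G(U) = sqrt(6)/9
r(I) = (1 + I)**2 + 6*I
r(G(g(-4, -2)))**4 = ((1 + sqrt(6)/9)**2 + 6*(sqrt(6)/9))**4 = ((1 + sqrt(6)/9)**2 + 2*sqrt(6)/3)**4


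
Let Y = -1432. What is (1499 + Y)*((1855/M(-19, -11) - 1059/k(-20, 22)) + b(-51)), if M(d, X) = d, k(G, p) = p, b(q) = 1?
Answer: -4054371/418 ≈ -9699.5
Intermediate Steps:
(1499 + Y)*((1855/M(-19, -11) - 1059/k(-20, 22)) + b(-51)) = (1499 - 1432)*((1855/(-19) - 1059/22) + 1) = 67*((1855*(-1/19) - 1059*1/22) + 1) = 67*((-1855/19 - 1059/22) + 1) = 67*(-60931/418 + 1) = 67*(-60513/418) = -4054371/418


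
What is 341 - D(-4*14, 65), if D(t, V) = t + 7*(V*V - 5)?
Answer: -29143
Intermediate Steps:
D(t, V) = -35 + t + 7*V² (D(t, V) = t + 7*(V² - 5) = t + 7*(-5 + V²) = t + (-35 + 7*V²) = -35 + t + 7*V²)
341 - D(-4*14, 65) = 341 - (-35 - 4*14 + 7*65²) = 341 - (-35 - 56 + 7*4225) = 341 - (-35 - 56 + 29575) = 341 - 1*29484 = 341 - 29484 = -29143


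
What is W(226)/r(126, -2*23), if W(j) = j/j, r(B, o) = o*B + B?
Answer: -1/5670 ≈ -0.00017637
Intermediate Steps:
r(B, o) = B + B*o (r(B, o) = B*o + B = B + B*o)
W(j) = 1
W(226)/r(126, -2*23) = 1/(126*(1 - 2*23)) = 1/(126*(1 - 46)) = 1/(126*(-45)) = 1/(-5670) = 1*(-1/5670) = -1/5670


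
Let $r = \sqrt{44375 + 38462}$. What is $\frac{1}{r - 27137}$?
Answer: $- \frac{27137}{736333932} - \frac{\sqrt{82837}}{736333932} \approx -3.7245 \cdot 10^{-5}$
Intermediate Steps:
$r = \sqrt{82837} \approx 287.81$
$\frac{1}{r - 27137} = \frac{1}{\sqrt{82837} - 27137} = \frac{1}{-27137 + \sqrt{82837}}$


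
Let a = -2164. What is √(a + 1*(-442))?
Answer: I*√2606 ≈ 51.049*I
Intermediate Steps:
√(a + 1*(-442)) = √(-2164 + 1*(-442)) = √(-2164 - 442) = √(-2606) = I*√2606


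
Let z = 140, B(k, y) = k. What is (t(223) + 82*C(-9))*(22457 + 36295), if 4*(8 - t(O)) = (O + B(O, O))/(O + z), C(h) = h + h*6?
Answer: -36670364352/121 ≈ -3.0306e+8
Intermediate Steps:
C(h) = 7*h (C(h) = h + 6*h = 7*h)
t(O) = 8 - O/(2*(140 + O)) (t(O) = 8 - (O + O)/(4*(O + 140)) = 8 - 2*O/(4*(140 + O)) = 8 - O/(2*(140 + O)))
(t(223) + 82*C(-9))*(22457 + 36295) = (5*(448 + 3*223)/(2*(140 + 223)) + 82*(7*(-9)))*(22457 + 36295) = ((5/2)*(448 + 669)/363 + 82*(-63))*58752 = ((5/2)*(1/363)*1117 - 5166)*58752 = (5585/726 - 5166)*58752 = -3744931/726*58752 = -36670364352/121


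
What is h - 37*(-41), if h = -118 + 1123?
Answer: 2522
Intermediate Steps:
h = 1005
h - 37*(-41) = 1005 - 37*(-41) = 1005 + 1517 = 2522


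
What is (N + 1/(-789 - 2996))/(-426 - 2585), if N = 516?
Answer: -1953059/11396635 ≈ -0.17137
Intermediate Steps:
(N + 1/(-789 - 2996))/(-426 - 2585) = (516 + 1/(-789 - 2996))/(-426 - 2585) = (516 + 1/(-3785))/(-3011) = (516 - 1/3785)*(-1/3011) = (1953059/3785)*(-1/3011) = -1953059/11396635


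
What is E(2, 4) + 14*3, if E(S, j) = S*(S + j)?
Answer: 54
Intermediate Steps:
E(2, 4) + 14*3 = 2*(2 + 4) + 14*3 = 2*6 + 42 = 12 + 42 = 54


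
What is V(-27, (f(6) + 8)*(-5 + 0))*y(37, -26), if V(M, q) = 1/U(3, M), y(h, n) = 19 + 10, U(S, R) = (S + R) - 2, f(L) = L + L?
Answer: -29/26 ≈ -1.1154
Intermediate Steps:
f(L) = 2*L
U(S, R) = -2 + R + S (U(S, R) = (R + S) - 2 = -2 + R + S)
y(h, n) = 29
V(M, q) = 1/(1 + M) (V(M, q) = 1/(-2 + M + 3) = 1/(1 + M))
V(-27, (f(6) + 8)*(-5 + 0))*y(37, -26) = 29/(1 - 27) = 29/(-26) = -1/26*29 = -29/26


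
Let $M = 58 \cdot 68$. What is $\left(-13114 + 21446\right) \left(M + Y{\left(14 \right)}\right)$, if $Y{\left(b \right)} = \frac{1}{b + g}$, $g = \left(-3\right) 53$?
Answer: $\frac{4764895828}{145} \approx 3.2861 \cdot 10^{7}$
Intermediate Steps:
$g = -159$
$M = 3944$
$Y{\left(b \right)} = \frac{1}{-159 + b}$ ($Y{\left(b \right)} = \frac{1}{b - 159} = \frac{1}{-159 + b}$)
$\left(-13114 + 21446\right) \left(M + Y{\left(14 \right)}\right) = \left(-13114 + 21446\right) \left(3944 + \frac{1}{-159 + 14}\right) = 8332 \left(3944 + \frac{1}{-145}\right) = 8332 \left(3944 - \frac{1}{145}\right) = 8332 \cdot \frac{571879}{145} = \frac{4764895828}{145}$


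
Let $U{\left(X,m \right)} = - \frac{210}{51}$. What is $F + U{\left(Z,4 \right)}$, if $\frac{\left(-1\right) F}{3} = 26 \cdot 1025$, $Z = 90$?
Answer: $- \frac{1359220}{17} \approx -79954.0$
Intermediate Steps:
$U{\left(X,m \right)} = - \frac{70}{17}$ ($U{\left(X,m \right)} = \left(-210\right) \frac{1}{51} = - \frac{70}{17}$)
$F = -79950$ ($F = - 3 \cdot 26 \cdot 1025 = \left(-3\right) 26650 = -79950$)
$F + U{\left(Z,4 \right)} = -79950 - \frac{70}{17} = - \frac{1359220}{17}$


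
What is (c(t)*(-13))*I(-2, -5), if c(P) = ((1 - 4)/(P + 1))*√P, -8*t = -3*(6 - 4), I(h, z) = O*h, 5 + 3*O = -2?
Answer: 52*√3 ≈ 90.067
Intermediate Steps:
O = -7/3 (O = -5/3 + (⅓)*(-2) = -5/3 - ⅔ = -7/3 ≈ -2.3333)
I(h, z) = -7*h/3
t = ¾ (t = -(-3)*(6 - 4)/8 = -(-3)*2/8 = -⅛*(-6) = ¾ ≈ 0.75000)
c(P) = -3*√P/(1 + P) (c(P) = (-3/(1 + P))*√P = -3*√P/(1 + P))
(c(t)*(-13))*I(-2, -5) = (-3*√(¾)/(1 + ¾)*(-13))*(-7/3*(-2)) = (-3*√3/2/7/4*(-13))*(14/3) = (-3*√3/2*4/7*(-13))*(14/3) = (-6*√3/7*(-13))*(14/3) = (78*√3/7)*(14/3) = 52*√3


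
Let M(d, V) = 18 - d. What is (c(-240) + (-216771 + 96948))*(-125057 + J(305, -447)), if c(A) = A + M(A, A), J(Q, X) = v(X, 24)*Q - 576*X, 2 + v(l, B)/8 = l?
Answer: 115389586725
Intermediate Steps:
v(l, B) = -16 + 8*l
J(Q, X) = -576*X + Q*(-16 + 8*X) (J(Q, X) = (-16 + 8*X)*Q - 576*X = Q*(-16 + 8*X) - 576*X = -576*X + Q*(-16 + 8*X))
c(A) = 18 (c(A) = A + (18 - A) = 18)
(c(-240) + (-216771 + 96948))*(-125057 + J(305, -447)) = (18 + (-216771 + 96948))*(-125057 + (-576*(-447) + 8*305*(-2 - 447))) = (18 - 119823)*(-125057 + (257472 + 8*305*(-449))) = -119805*(-125057 + (257472 - 1095560)) = -119805*(-125057 - 838088) = -119805*(-963145) = 115389586725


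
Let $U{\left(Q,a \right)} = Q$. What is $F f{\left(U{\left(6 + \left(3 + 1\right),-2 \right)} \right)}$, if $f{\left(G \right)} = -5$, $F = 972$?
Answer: $-4860$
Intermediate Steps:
$F f{\left(U{\left(6 + \left(3 + 1\right),-2 \right)} \right)} = 972 \left(-5\right) = -4860$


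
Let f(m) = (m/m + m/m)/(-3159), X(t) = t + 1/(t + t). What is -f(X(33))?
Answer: 2/3159 ≈ 0.00063311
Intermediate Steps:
X(t) = t + 1/(2*t)
f(m) = -2/3159 (f(m) = (1 + 1)*(-1/3159) = 2*(-1/3159) = -2/3159)
-f(X(33)) = -1*(-2/3159) = 2/3159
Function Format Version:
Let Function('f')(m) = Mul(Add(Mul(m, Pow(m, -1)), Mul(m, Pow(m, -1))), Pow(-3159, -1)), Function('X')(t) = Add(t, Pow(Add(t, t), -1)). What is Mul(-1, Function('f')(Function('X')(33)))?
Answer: Rational(2, 3159) ≈ 0.00063311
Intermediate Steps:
Function('X')(t) = Add(t, Mul(Rational(1, 2), Pow(t, -1))) (Function('X')(t) = Add(t, Pow(Mul(2, t), -1)) = Add(t, Mul(Rational(1, 2), Pow(t, -1))))
Function('f')(m) = Rational(-2, 3159) (Function('f')(m) = Mul(Add(1, 1), Rational(-1, 3159)) = Mul(2, Rational(-1, 3159)) = Rational(-2, 3159))
Mul(-1, Function('f')(Function('X')(33))) = Mul(-1, Rational(-2, 3159)) = Rational(2, 3159)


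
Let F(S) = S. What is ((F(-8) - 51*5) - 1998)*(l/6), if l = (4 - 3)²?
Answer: -2261/6 ≈ -376.83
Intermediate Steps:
l = 1 (l = 1² = 1)
((F(-8) - 51*5) - 1998)*(l/6) = ((-8 - 51*5) - 1998)*(1/6) = ((-8 - 255) - 1998)*(1*(⅙)) = (-263 - 1998)*(⅙) = -2261*⅙ = -2261/6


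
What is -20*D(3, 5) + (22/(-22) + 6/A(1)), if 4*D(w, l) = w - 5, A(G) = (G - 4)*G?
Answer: 7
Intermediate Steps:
A(G) = G*(-4 + G) (A(G) = (-4 + G)*G = G*(-4 + G))
D(w, l) = -5/4 + w/4 (D(w, l) = (w - 5)/4 = (-5 + w)/4 = -5/4 + w/4)
-20*D(3, 5) + (22/(-22) + 6/A(1)) = -20*(-5/4 + (1/4)*3) + (22/(-22) + 6/((1*(-4 + 1)))) = -20*(-5/4 + 3/4) + (22*(-1/22) + 6/((1*(-3)))) = -20*(-1/2) + (-1 + 6/(-3)) = 10 + (-1 + 6*(-1/3)) = 10 + (-1 - 2) = 10 - 3 = 7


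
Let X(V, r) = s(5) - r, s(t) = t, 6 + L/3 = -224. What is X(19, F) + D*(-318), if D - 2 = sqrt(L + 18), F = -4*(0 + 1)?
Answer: -627 - 1272*I*sqrt(42) ≈ -627.0 - 8243.5*I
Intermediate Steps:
L = -690 (L = -18 + 3*(-224) = -18 - 672 = -690)
F = -4 (F = -4*1 = -4)
D = 2 + 4*I*sqrt(42) (D = 2 + sqrt(-690 + 18) = 2 + sqrt(-672) = 2 + 4*I*sqrt(42) ≈ 2.0 + 25.923*I)
X(V, r) = 5 - r
X(19, F) + D*(-318) = (5 - 1*(-4)) + (2 + 4*I*sqrt(42))*(-318) = (5 + 4) + (-636 - 1272*I*sqrt(42)) = 9 + (-636 - 1272*I*sqrt(42)) = -627 - 1272*I*sqrt(42)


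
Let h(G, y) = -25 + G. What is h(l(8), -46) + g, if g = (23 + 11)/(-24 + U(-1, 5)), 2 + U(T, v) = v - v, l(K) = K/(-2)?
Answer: -394/13 ≈ -30.308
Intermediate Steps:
l(K) = -K/2 (l(K) = K*(-½) = -K/2)
U(T, v) = -2 (U(T, v) = -2 + (v - v) = -2 + 0 = -2)
g = -17/13 (g = (23 + 11)/(-24 - 2) = 34/(-26) = 34*(-1/26) = -17/13 ≈ -1.3077)
h(l(8), -46) + g = (-25 - ½*8) - 17/13 = (-25 - 4) - 17/13 = -29 - 17/13 = -394/13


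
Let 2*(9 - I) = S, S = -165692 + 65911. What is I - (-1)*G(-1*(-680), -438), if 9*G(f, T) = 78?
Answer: 299449/6 ≈ 49908.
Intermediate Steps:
G(f, T) = 26/3 (G(f, T) = (1/9)*78 = 26/3)
S = -99781
I = 99799/2 (I = 9 - 1/2*(-99781) = 9 + 99781/2 = 99799/2 ≈ 49900.)
I - (-1)*G(-1*(-680), -438) = 99799/2 - (-1)*26/3 = 99799/2 - 1*(-26/3) = 99799/2 + 26/3 = 299449/6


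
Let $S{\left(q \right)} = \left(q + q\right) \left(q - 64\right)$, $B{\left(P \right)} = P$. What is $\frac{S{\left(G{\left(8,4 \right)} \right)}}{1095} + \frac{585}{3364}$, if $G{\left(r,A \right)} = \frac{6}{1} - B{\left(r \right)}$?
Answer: $\frac{509557}{1227860} \approx 0.415$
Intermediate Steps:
$G{\left(r,A \right)} = 6 - r$ ($G{\left(r,A \right)} = \frac{6}{1} - r = 6 \cdot 1 - r = 6 - r$)
$S{\left(q \right)} = 2 q \left(-64 + q\right)$
$\frac{S{\left(G{\left(8,4 \right)} \right)}}{1095} + \frac{585}{3364} = \frac{2 \left(6 - 8\right) \left(-64 + \left(6 - 8\right)\right)}{1095} + \frac{585}{3364} = 2 \left(6 - 8\right) \left(-64 + \left(6 - 8\right)\right) \frac{1}{1095} + 585 \cdot \frac{1}{3364} = 2 \left(-2\right) \left(-64 - 2\right) \frac{1}{1095} + \frac{585}{3364} = 2 \left(-2\right) \left(-66\right) \frac{1}{1095} + \frac{585}{3364} = 264 \cdot \frac{1}{1095} + \frac{585}{3364} = \frac{88}{365} + \frac{585}{3364} = \frac{509557}{1227860}$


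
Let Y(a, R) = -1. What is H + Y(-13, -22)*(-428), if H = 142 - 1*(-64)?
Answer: 634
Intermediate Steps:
H = 206 (H = 142 + 64 = 206)
H + Y(-13, -22)*(-428) = 206 - 1*(-428) = 206 + 428 = 634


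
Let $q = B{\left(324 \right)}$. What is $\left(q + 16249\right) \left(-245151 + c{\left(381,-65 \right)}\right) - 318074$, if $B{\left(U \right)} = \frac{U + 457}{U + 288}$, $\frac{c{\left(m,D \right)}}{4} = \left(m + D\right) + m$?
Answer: $- \frac{2410535655635}{612} \approx -3.9388 \cdot 10^{9}$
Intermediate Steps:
$c{\left(m,D \right)} = 4 D + 8 m$ ($c{\left(m,D \right)} = 4 \left(\left(m + D\right) + m\right) = 4 \left(\left(D + m\right) + m\right) = 4 \left(D + 2 m\right) = 4 D + 8 m$)
$B{\left(U \right)} = \frac{457 + U}{288 + U}$
$q = \frac{781}{612}$ ($q = \frac{457 + 324}{288 + 324} = \frac{1}{612} \cdot 781 = \frac{781}{612} \approx 1.2761$)
$\left(q + 16249\right) \left(-245151 + c{\left(381,-65 \right)}\right) - 318074 = \left(\frac{781}{612} + 16249\right) \left(-245151 + \left(4 \left(-65\right) + 8 \cdot 381\right)\right) - 318074 = \frac{9945169 \left(-245151 + \left(-260 + 3048\right)\right)}{612} - 318074 = \frac{9945169 \left(-245151 + 2788\right)}{612} - 318074 = \frac{9945169}{612} \left(-242363\right) - 318074 = - \frac{2410340994347}{612} - 318074 = - \frac{2410535655635}{612}$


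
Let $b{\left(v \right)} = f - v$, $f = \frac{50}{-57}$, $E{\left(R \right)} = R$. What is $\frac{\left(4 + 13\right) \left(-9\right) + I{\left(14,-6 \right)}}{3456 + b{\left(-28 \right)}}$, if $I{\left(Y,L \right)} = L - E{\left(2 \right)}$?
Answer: $- \frac{9177}{198538} \approx -0.046223$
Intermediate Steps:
$f = - \frac{50}{57}$ ($f = 50 \left(- \frac{1}{57}\right) = - \frac{50}{57} \approx -0.87719$)
$b{\left(v \right)} = - \frac{50}{57} - v$
$I{\left(Y,L \right)} = -2 + L$ ($I{\left(Y,L \right)} = L - 2 = -2 + L$)
$\frac{\left(4 + 13\right) \left(-9\right) + I{\left(14,-6 \right)}}{3456 + b{\left(-28 \right)}} = \frac{\left(4 + 13\right) \left(-9\right) - 8}{3456 - - \frac{1546}{57}} = \frac{17 \left(-9\right) - 8}{3456 + \left(- \frac{50}{57} + 28\right)} = \frac{-153 - 8}{3456 + \frac{1546}{57}} = - \frac{161}{\frac{198538}{57}} = \left(-161\right) \frac{57}{198538} = - \frac{9177}{198538}$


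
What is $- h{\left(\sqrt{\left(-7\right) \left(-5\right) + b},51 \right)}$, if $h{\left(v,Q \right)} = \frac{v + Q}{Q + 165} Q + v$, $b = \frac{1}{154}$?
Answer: $- \frac{289}{24} - \frac{89 \sqrt{92246}}{3696} \approx -19.355$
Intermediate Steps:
$b = \frac{1}{154} \approx 0.0064935$
$h{\left(v,Q \right)} = v + \frac{Q \left(Q + v\right)}{165 + Q}$ ($h{\left(v,Q \right)} = \frac{Q + v}{165 + Q} Q + v = \frac{Q \left(Q + v\right)}{165 + Q} + v = v + \frac{Q \left(Q + v\right)}{165 + Q}$)
$- h{\left(\sqrt{\left(-7\right) \left(-5\right) + b},51 \right)} = - \frac{51^{2} + 165 \sqrt{\left(-7\right) \left(-5\right) + \frac{1}{154}} + 2 \cdot 51 \sqrt{\left(-7\right) \left(-5\right) + \frac{1}{154}}}{165 + 51} = - \frac{2601 + 165 \sqrt{35 + \frac{1}{154}} + 2 \cdot 51 \sqrt{35 + \frac{1}{154}}}{216} = - \frac{2601 + 165 \sqrt{\frac{5391}{154}} + 2 \cdot 51 \sqrt{\frac{5391}{154}}}{216} = - \frac{2601 + 165 \frac{3 \sqrt{92246}}{154} + 2 \cdot 51 \frac{3 \sqrt{92246}}{154}}{216} = - \frac{2601 + \frac{45 \sqrt{92246}}{14} + \frac{153 \sqrt{92246}}{77}}{216} = - \frac{2601 + \frac{801 \sqrt{92246}}{154}}{216} = - (\frac{289}{24} + \frac{89 \sqrt{92246}}{3696}) = - \frac{289}{24} - \frac{89 \sqrt{92246}}{3696}$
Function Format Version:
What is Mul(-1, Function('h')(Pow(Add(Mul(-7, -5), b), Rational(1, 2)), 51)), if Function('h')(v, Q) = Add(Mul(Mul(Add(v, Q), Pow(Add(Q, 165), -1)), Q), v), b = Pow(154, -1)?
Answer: Add(Rational(-289, 24), Mul(Rational(-89, 3696), Pow(92246, Rational(1, 2)))) ≈ -19.355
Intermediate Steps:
b = Rational(1, 154) ≈ 0.0064935
Function('h')(v, Q) = Add(v, Mul(Q, Pow(Add(165, Q), -1), Add(Q, v))) (Function('h')(v, Q) = Add(Mul(Mul(Add(Q, v), Pow(Add(165, Q), -1)), Q), v) = Add(Mul(Mul(Pow(Add(165, Q), -1), Add(Q, v)), Q), v) = Add(Mul(Q, Pow(Add(165, Q), -1), Add(Q, v)), v) = Add(v, Mul(Q, Pow(Add(165, Q), -1), Add(Q, v))))
Mul(-1, Function('h')(Pow(Add(Mul(-7, -5), b), Rational(1, 2)), 51)) = Mul(-1, Mul(Pow(Add(165, 51), -1), Add(Pow(51, 2), Mul(165, Pow(Add(Mul(-7, -5), Rational(1, 154)), Rational(1, 2))), Mul(2, 51, Pow(Add(Mul(-7, -5), Rational(1, 154)), Rational(1, 2)))))) = Mul(-1, Mul(Pow(216, -1), Add(2601, Mul(165, Pow(Add(35, Rational(1, 154)), Rational(1, 2))), Mul(2, 51, Pow(Add(35, Rational(1, 154)), Rational(1, 2)))))) = Mul(-1, Mul(Rational(1, 216), Add(2601, Mul(165, Pow(Rational(5391, 154), Rational(1, 2))), Mul(2, 51, Pow(Rational(5391, 154), Rational(1, 2)))))) = Mul(-1, Mul(Rational(1, 216), Add(2601, Mul(165, Mul(Rational(3, 154), Pow(92246, Rational(1, 2)))), Mul(2, 51, Mul(Rational(3, 154), Pow(92246, Rational(1, 2))))))) = Mul(-1, Mul(Rational(1, 216), Add(2601, Mul(Rational(45, 14), Pow(92246, Rational(1, 2))), Mul(Rational(153, 77), Pow(92246, Rational(1, 2)))))) = Mul(-1, Mul(Rational(1, 216), Add(2601, Mul(Rational(801, 154), Pow(92246, Rational(1, 2)))))) = Mul(-1, Add(Rational(289, 24), Mul(Rational(89, 3696), Pow(92246, Rational(1, 2))))) = Add(Rational(-289, 24), Mul(Rational(-89, 3696), Pow(92246, Rational(1, 2))))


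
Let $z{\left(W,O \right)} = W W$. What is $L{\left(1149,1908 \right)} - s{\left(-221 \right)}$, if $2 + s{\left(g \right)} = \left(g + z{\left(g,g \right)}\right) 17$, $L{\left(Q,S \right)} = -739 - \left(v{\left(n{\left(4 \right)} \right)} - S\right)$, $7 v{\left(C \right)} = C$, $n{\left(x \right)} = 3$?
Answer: $- \frac{5777586}{7} \approx -8.2537 \cdot 10^{5}$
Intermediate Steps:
$z{\left(W,O \right)} = W^{2}$
$v{\left(C \right)} = \frac{C}{7}$
$L{\left(Q,S \right)} = - \frac{5176}{7} + S$ ($L{\left(Q,S \right)} = -739 - \left(\frac{1}{7} \cdot 3 - S\right) = -739 - \left(\frac{3}{7} - S\right) = -739 + \left(- \frac{3}{7} + S\right) = - \frac{5176}{7} + S$)
$s{\left(g \right)} = -2 + 17 g + 17 g^{2}$ ($s{\left(g \right)} = -2 + \left(g + g^{2}\right) 17 = -2 + \left(17 g + 17 g^{2}\right) = -2 + 17 g + 17 g^{2}$)
$L{\left(1149,1908 \right)} - s{\left(-221 \right)} = \left(- \frac{5176}{7} + 1908\right) - \left(-2 + 17 \left(-221\right) + 17 \left(-221\right)^{2}\right) = \frac{8180}{7} - \left(-2 - 3757 + 17 \cdot 48841\right) = \frac{8180}{7} - \left(-2 - 3757 + 830297\right) = \frac{8180}{7} - 826538 = - \frac{5777586}{7}$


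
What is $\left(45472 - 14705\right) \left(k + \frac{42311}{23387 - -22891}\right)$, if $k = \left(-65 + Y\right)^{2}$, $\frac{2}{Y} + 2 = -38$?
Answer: $\frac{1205252820188813}{9255600} \approx 1.3022 \cdot 10^{8}$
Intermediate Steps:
$Y = - \frac{1}{20}$ ($Y = \frac{2}{-2 - 38} = \frac{2}{-40} = 2 \left(- \frac{1}{40}\right) = - \frac{1}{20} \approx -0.05$)
$k = \frac{1692601}{400}$ ($k = \left(-65 - \frac{1}{20}\right)^{2} = \left(- \frac{1301}{20}\right)^{2} = \frac{1692601}{400} \approx 4231.5$)
$\left(45472 - 14705\right) \left(k + \frac{42311}{23387 - -22891}\right) = \left(45472 - 14705\right) \left(\frac{1692601}{400} + \frac{42311}{23387 - -22891}\right) = 30767 \left(\frac{1692601}{400} + \frac{42311}{23387 + 22891}\right) = 30767 \left(\frac{1692601}{400} + \frac{42311}{46278}\right) = 30767 \cdot \frac{39173556739}{9255600} = \frac{1205252820188813}{9255600}$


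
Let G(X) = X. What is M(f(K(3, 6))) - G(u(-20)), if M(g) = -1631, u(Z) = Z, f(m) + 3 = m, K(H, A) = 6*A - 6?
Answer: -1611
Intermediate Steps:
K(H, A) = -6 + 6*A
f(m) = -3 + m
M(f(K(3, 6))) - G(u(-20)) = -1631 - 1*(-20) = -1631 + 20 = -1611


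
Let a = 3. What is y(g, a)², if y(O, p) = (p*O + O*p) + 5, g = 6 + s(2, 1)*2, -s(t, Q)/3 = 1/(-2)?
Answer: 3481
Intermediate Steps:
s(t, Q) = 3/2 (s(t, Q) = -3/(-2) = -3*(-½) = 3/2)
g = 9 (g = 6 + (3/2)*2 = 6 + 3 = 9)
y(O, p) = 5 + 2*O*p (y(O, p) = (O*p + O*p) + 5 = 2*O*p + 5 = 5 + 2*O*p)
y(g, a)² = (5 + 2*9*3)² = (5 + 54)² = 59² = 3481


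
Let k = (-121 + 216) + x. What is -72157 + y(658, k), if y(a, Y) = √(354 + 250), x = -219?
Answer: -72157 + 2*√151 ≈ -72132.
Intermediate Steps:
k = -124 (k = (-121 + 216) - 219 = 95 - 219 = -124)
y(a, Y) = 2*√151 (y(a, Y) = √604 = 2*√151)
-72157 + y(658, k) = -72157 + 2*√151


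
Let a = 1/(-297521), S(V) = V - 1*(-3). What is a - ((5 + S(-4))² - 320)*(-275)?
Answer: -24872755601/297521 ≈ -83600.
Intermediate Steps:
S(V) = 3 + V (S(V) = V + 3 = 3 + V)
a = -1/297521 ≈ -3.3611e-6
a - ((5 + S(-4))² - 320)*(-275) = -1/297521 - ((5 + (3 - 4))² - 320)*(-275) = -1/297521 - ((5 - 1)² - 320)*(-275) = -1/297521 - (4² - 320)*(-275) = -1/297521 - (16 - 320)*(-275) = -1/297521 - (-304)*(-275) = -1/297521 - 1*83600 = -1/297521 - 83600 = -24872755601/297521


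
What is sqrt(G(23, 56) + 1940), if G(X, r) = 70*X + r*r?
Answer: sqrt(6686) ≈ 81.768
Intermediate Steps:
G(X, r) = r**2 + 70*X (G(X, r) = 70*X + r**2 = r**2 + 70*X)
sqrt(G(23, 56) + 1940) = sqrt((56**2 + 70*23) + 1940) = sqrt((3136 + 1610) + 1940) = sqrt(4746 + 1940) = sqrt(6686)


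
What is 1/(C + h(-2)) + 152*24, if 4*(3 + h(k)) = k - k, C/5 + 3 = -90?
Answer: 1707263/468 ≈ 3648.0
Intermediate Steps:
C = -465 (C = -15 + 5*(-90) = -15 - 450 = -465)
h(k) = -3 (h(k) = -3 + (k - k)/4 = -3 + (¼)*0 = -3 + 0 = -3)
1/(C + h(-2)) + 152*24 = 1/(-465 - 3) + 152*24 = 1/(-468) + 3648 = -1/468 + 3648 = 1707263/468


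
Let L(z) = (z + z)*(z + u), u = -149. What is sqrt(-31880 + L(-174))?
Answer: 2*sqrt(20131) ≈ 283.77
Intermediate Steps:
L(z) = 2*z*(-149 + z) (L(z) = (z + z)*(z - 149) = (2*z)*(-149 + z) = 2*z*(-149 + z))
sqrt(-31880 + L(-174)) = sqrt(-31880 + 2*(-174)*(-149 - 174)) = sqrt(-31880 + 2*(-174)*(-323)) = sqrt(-31880 + 112404) = sqrt(80524) = 2*sqrt(20131)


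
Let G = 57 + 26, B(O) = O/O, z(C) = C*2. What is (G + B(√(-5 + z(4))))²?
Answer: 7056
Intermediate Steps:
z(C) = 2*C
B(O) = 1
G = 83
(G + B(√(-5 + z(4))))² = (83 + 1)² = 84² = 7056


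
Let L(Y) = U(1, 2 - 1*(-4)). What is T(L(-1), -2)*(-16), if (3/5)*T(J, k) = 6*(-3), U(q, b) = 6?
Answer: 480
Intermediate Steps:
L(Y) = 6
T(J, k) = -30 (T(J, k) = 5*(6*(-3))/3 = (5/3)*(-18) = -30)
T(L(-1), -2)*(-16) = -30*(-16) = 480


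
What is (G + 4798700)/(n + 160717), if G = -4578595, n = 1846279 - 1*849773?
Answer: 220105/1157223 ≈ 0.19020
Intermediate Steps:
n = 996506 (n = 1846279 - 849773 = 996506)
(G + 4798700)/(n + 160717) = (-4578595 + 4798700)/(996506 + 160717) = 220105/1157223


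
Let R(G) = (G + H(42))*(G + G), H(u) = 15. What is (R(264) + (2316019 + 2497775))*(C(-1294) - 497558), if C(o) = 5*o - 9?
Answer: -2500580984922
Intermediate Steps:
C(o) = -9 + 5*o
R(G) = 2*G*(15 + G) (R(G) = (G + 15)*(G + G) = (15 + G)*(2*G) = 2*G*(15 + G))
(R(264) + (2316019 + 2497775))*(C(-1294) - 497558) = (2*264*(15 + 264) + (2316019 + 2497775))*((-9 + 5*(-1294)) - 497558) = (2*264*279 + 4813794)*((-9 - 6470) - 497558) = (147312 + 4813794)*(-6479 - 497558) = 4961106*(-504037) = -2500580984922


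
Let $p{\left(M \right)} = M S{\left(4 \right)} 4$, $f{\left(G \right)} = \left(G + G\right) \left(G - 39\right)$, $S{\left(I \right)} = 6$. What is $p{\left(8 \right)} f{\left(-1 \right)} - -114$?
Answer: $15474$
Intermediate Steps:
$f{\left(G \right)} = 2 G \left(-39 + G\right)$
$p{\left(M \right)} = 24 M$ ($p{\left(M \right)} = M 6 \cdot 4 = 6 M 4 = 24 M$)
$p{\left(8 \right)} f{\left(-1 \right)} - -114 = 24 \cdot 8 \cdot 2 \left(-1\right) \left(-39 - 1\right) - -114 = 192 \cdot 2 \left(-1\right) \left(-40\right) + 114 = 192 \cdot 80 + 114 = 15360 + 114 = 15474$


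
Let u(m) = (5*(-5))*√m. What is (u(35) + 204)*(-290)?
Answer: -59160 + 7250*√35 ≈ -16268.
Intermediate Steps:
u(m) = -25*√m
(u(35) + 204)*(-290) = (-25*√35 + 204)*(-290) = (204 - 25*√35)*(-290) = -59160 + 7250*√35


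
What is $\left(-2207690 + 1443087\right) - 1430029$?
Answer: $-2194632$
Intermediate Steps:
$\left(-2207690 + 1443087\right) - 1430029 = -764603 - 1430029 = -2194632$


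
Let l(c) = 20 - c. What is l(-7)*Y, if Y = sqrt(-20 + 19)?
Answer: 27*I ≈ 27.0*I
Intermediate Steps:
Y = I (Y = sqrt(-1) = I ≈ 1.0*I)
l(-7)*Y = (20 - 1*(-7))*I = (20 + 7)*I = 27*I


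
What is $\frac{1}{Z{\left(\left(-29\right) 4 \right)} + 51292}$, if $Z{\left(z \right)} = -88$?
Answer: $\frac{1}{51204} \approx 1.953 \cdot 10^{-5}$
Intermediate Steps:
$\frac{1}{Z{\left(\left(-29\right) 4 \right)} + 51292} = \frac{1}{-88 + 51292} = \frac{1}{51204}$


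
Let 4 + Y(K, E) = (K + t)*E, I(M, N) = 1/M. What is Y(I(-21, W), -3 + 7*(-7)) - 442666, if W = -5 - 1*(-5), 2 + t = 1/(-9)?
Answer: -27881138/63 ≈ -4.4256e+5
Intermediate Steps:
t = -19/9 (t = -2 + 1/(-9) = -2 - 1/9 = -19/9 ≈ -2.1111)
W = 0 (W = -5 + 5 = 0)
Y(K, E) = -4 + E*(-19/9 + K) (Y(K, E) = -4 + (K - 19/9)*E = -4 + (-19/9 + K)*E = -4 + E*(-19/9 + K))
Y(I(-21, W), -3 + 7*(-7)) - 442666 = (-4 - 19*(-3 + 7*(-7))/9 + (-3 + 7*(-7))/(-21)) - 442666 = (-4 - 19*(-3 - 49)/9 + (-3 - 49)*(-1/21)) - 442666 = (-4 - 19/9*(-52) - 52*(-1/21)) - 442666 = (-4 + 988/9 + 52/21) - 442666 = 6820/63 - 442666 = -27881138/63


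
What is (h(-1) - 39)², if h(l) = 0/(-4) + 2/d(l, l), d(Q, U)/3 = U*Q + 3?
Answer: 54289/36 ≈ 1508.0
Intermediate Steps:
d(Q, U) = 9 + 3*Q*U (d(Q, U) = 3*(U*Q + 3) = 3*(Q*U + 3) = 3*(3 + Q*U) = 9 + 3*Q*U)
h(l) = 2/(9 + 3*l²) (h(l) = 0/(-4) + 2/(9 + 3*l*l) = 0*(-¼) + 2/(9 + 3*l²) = 0 + 2/(9 + 3*l²) = 2/(9 + 3*l²))
(h(-1) - 39)² = (2/(3*(3 + (-1)²)) - 39)² = (2/(3*(3 + 1)) - 39)² = ((⅔)/4 - 39)² = ((⅔)*(¼) - 39)² = (⅙ - 39)² = (-233/6)² = 54289/36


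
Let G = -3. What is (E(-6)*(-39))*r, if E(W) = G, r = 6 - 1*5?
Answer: 117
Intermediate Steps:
r = 1 (r = 6 - 5 = 1)
E(W) = -3
(E(-6)*(-39))*r = -3*(-39)*1 = 117*1 = 117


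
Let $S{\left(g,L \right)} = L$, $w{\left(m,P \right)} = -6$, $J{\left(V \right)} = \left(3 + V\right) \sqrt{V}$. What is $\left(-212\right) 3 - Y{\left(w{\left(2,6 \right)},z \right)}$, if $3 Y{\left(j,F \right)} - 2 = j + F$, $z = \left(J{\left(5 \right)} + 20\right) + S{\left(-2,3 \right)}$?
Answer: $- \frac{1927}{3} - \frac{8 \sqrt{5}}{3} \approx -648.3$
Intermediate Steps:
$J{\left(V \right)} = \sqrt{V} \left(3 + V\right)$
$z = 23 + 8 \sqrt{5}$ ($z = \left(\sqrt{5} \left(3 + 5\right) + 20\right) + 3 = \left(\sqrt{5} \cdot 8 + 20\right) + 3 = \left(8 \sqrt{5} + 20\right) + 3 = \left(20 + 8 \sqrt{5}\right) + 3 = 23 + 8 \sqrt{5} \approx 40.889$)
$Y{\left(j,F \right)} = \frac{2}{3} + \frac{F}{3} + \frac{j}{3}$ ($Y{\left(j,F \right)} = \frac{2}{3} + \frac{j + F}{3} = \frac{2}{3} + \frac{F + j}{3} = \frac{2}{3} + \left(\frac{F}{3} + \frac{j}{3}\right) = \frac{2}{3} + \frac{F}{3} + \frac{j}{3}$)
$\left(-212\right) 3 - Y{\left(w{\left(2,6 \right)},z \right)} = \left(-212\right) 3 - \left(\frac{2}{3} + \frac{23 + 8 \sqrt{5}}{3} + \frac{1}{3} \left(-6\right)\right) = -636 - \left(\frac{2}{3} + \left(\frac{23}{3} + \frac{8 \sqrt{5}}{3}\right) - 2\right) = -636 - \left(\frac{19}{3} + \frac{8 \sqrt{5}}{3}\right) = - \frac{1927}{3} - \frac{8 \sqrt{5}}{3}$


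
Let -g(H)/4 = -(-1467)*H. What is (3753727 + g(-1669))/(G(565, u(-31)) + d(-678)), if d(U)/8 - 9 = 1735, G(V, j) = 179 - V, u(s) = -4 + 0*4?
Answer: 796907/798 ≈ 998.63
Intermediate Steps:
u(s) = -4 (u(s) = -4 + 0 = -4)
d(U) = 13952 (d(U) = 72 + 8*1735 = 72 + 13880 = 13952)
g(H) = -5868*H (g(H) = -(-4)*(-1467*H) = -5868*H)
(3753727 + g(-1669))/(G(565, u(-31)) + d(-678)) = (3753727 - 5868*(-1669))/((179 - 1*565) + 13952) = (3753727 + 9793692)/((179 - 565) + 13952) = 13547419/(-386 + 13952) = 13547419/13566 = 13547419*(1/13566) = 796907/798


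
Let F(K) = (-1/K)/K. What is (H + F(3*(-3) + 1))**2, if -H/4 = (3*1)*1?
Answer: 591361/4096 ≈ 144.38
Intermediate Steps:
H = -12 (H = -4*3*1 = -12 ≈ -12.000)
F(K) = -1/K**2
(H + F(3*(-3) + 1))**2 = (-12 - 1/(3*(-3) + 1)**2)**2 = (-12 - 1/(-9 + 1)**2)**2 = (-12 - 1/(-8)**2)**2 = (-12 - 1*1/64)**2 = (-12 - 1/64)**2 = (-769/64)**2 = 591361/4096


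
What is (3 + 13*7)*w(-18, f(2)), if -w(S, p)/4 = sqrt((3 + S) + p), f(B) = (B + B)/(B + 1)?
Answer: -376*I*sqrt(123)/3 ≈ -1390.0*I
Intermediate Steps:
f(B) = 2*B/(1 + B) (f(B) = (2*B)/(1 + B) = 2*B/(1 + B))
w(S, p) = -4*sqrt(3 + S + p) (w(S, p) = -4*sqrt((3 + S) + p) = -4*sqrt(3 + S + p))
(3 + 13*7)*w(-18, f(2)) = (3 + 13*7)*(-4*sqrt(3 - 18 + 2*2/(1 + 2))) = (3 + 91)*(-4*sqrt(3 - 18 + 2*2/3)) = 94*(-4*sqrt(3 - 18 + 2*2*(1/3))) = 94*(-4*sqrt(3 - 18 + 4/3)) = 94*(-4*I*sqrt(123)/3) = -376*I*sqrt(123)/3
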